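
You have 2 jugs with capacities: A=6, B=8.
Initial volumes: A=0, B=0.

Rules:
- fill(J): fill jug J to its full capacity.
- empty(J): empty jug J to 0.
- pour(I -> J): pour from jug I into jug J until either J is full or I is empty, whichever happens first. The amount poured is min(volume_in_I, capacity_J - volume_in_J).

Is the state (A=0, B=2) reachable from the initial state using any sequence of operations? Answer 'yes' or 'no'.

BFS from (A=0, B=0):
  1. fill(B) -> (A=0 B=8)
  2. pour(B -> A) -> (A=6 B=2)
  3. empty(A) -> (A=0 B=2)
Target reached → yes.

Answer: yes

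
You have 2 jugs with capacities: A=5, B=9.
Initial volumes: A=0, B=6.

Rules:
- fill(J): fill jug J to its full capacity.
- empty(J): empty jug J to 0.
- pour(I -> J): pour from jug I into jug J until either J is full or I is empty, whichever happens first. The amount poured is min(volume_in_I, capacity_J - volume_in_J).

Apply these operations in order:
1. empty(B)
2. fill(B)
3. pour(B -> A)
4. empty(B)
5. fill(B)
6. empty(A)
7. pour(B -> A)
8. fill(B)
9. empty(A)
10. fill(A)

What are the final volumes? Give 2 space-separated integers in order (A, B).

Answer: 5 9

Derivation:
Step 1: empty(B) -> (A=0 B=0)
Step 2: fill(B) -> (A=0 B=9)
Step 3: pour(B -> A) -> (A=5 B=4)
Step 4: empty(B) -> (A=5 B=0)
Step 5: fill(B) -> (A=5 B=9)
Step 6: empty(A) -> (A=0 B=9)
Step 7: pour(B -> A) -> (A=5 B=4)
Step 8: fill(B) -> (A=5 B=9)
Step 9: empty(A) -> (A=0 B=9)
Step 10: fill(A) -> (A=5 B=9)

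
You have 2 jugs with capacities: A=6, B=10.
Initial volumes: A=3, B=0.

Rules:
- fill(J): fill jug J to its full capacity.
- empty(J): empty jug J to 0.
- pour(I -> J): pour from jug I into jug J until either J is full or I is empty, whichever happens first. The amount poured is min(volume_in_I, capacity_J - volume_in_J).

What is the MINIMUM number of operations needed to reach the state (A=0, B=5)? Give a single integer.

Answer: 7

Derivation:
BFS from (A=3, B=0). One shortest path:
  1. pour(A -> B) -> (A=0 B=3)
  2. fill(A) -> (A=6 B=3)
  3. pour(A -> B) -> (A=0 B=9)
  4. fill(A) -> (A=6 B=9)
  5. pour(A -> B) -> (A=5 B=10)
  6. empty(B) -> (A=5 B=0)
  7. pour(A -> B) -> (A=0 B=5)
Reached target in 7 moves.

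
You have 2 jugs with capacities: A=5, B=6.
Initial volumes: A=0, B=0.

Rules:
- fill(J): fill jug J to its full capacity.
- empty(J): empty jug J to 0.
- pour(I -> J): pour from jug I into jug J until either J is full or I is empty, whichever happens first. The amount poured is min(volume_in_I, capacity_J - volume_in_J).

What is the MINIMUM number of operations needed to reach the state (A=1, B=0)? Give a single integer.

Answer: 4

Derivation:
BFS from (A=0, B=0). One shortest path:
  1. fill(B) -> (A=0 B=6)
  2. pour(B -> A) -> (A=5 B=1)
  3. empty(A) -> (A=0 B=1)
  4. pour(B -> A) -> (A=1 B=0)
Reached target in 4 moves.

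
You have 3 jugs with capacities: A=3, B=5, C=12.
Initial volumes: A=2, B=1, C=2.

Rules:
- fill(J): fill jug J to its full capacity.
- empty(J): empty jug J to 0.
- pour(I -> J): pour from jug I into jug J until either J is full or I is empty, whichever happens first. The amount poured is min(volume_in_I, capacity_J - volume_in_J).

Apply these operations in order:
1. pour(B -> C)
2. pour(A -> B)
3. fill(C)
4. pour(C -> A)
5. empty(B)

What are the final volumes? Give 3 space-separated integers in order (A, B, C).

Answer: 3 0 9

Derivation:
Step 1: pour(B -> C) -> (A=2 B=0 C=3)
Step 2: pour(A -> B) -> (A=0 B=2 C=3)
Step 3: fill(C) -> (A=0 B=2 C=12)
Step 4: pour(C -> A) -> (A=3 B=2 C=9)
Step 5: empty(B) -> (A=3 B=0 C=9)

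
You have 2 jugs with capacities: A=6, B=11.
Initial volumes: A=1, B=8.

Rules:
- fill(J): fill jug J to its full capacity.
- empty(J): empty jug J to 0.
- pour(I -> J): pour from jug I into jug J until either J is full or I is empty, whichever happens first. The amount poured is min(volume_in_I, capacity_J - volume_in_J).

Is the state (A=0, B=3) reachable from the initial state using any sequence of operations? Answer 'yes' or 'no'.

BFS from (A=1, B=8):
  1. pour(B -> A) -> (A=6 B=3)
  2. empty(A) -> (A=0 B=3)
Target reached → yes.

Answer: yes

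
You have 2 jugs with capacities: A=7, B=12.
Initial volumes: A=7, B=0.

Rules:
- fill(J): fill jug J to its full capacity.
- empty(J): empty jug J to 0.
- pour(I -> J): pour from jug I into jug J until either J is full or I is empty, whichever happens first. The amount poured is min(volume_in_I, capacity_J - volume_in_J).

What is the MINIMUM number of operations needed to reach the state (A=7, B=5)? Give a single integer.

Answer: 3

Derivation:
BFS from (A=7, B=0). One shortest path:
  1. empty(A) -> (A=0 B=0)
  2. fill(B) -> (A=0 B=12)
  3. pour(B -> A) -> (A=7 B=5)
Reached target in 3 moves.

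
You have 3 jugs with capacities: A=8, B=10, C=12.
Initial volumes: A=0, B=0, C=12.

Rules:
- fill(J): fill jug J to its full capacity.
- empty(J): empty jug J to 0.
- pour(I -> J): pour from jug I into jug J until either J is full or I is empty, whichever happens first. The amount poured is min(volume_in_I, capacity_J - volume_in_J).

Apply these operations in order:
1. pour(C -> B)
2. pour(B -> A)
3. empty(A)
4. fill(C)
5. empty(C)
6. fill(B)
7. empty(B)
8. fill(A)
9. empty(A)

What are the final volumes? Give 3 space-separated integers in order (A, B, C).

Step 1: pour(C -> B) -> (A=0 B=10 C=2)
Step 2: pour(B -> A) -> (A=8 B=2 C=2)
Step 3: empty(A) -> (A=0 B=2 C=2)
Step 4: fill(C) -> (A=0 B=2 C=12)
Step 5: empty(C) -> (A=0 B=2 C=0)
Step 6: fill(B) -> (A=0 B=10 C=0)
Step 7: empty(B) -> (A=0 B=0 C=0)
Step 8: fill(A) -> (A=8 B=0 C=0)
Step 9: empty(A) -> (A=0 B=0 C=0)

Answer: 0 0 0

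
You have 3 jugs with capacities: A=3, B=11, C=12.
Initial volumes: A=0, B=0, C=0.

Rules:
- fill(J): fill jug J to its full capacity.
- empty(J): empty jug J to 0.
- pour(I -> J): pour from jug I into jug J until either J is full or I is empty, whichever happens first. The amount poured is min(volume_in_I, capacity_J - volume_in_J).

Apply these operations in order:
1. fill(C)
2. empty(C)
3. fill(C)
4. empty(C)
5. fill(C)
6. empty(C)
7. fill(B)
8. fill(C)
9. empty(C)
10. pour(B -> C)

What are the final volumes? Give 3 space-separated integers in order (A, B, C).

Answer: 0 0 11

Derivation:
Step 1: fill(C) -> (A=0 B=0 C=12)
Step 2: empty(C) -> (A=0 B=0 C=0)
Step 3: fill(C) -> (A=0 B=0 C=12)
Step 4: empty(C) -> (A=0 B=0 C=0)
Step 5: fill(C) -> (A=0 B=0 C=12)
Step 6: empty(C) -> (A=0 B=0 C=0)
Step 7: fill(B) -> (A=0 B=11 C=0)
Step 8: fill(C) -> (A=0 B=11 C=12)
Step 9: empty(C) -> (A=0 B=11 C=0)
Step 10: pour(B -> C) -> (A=0 B=0 C=11)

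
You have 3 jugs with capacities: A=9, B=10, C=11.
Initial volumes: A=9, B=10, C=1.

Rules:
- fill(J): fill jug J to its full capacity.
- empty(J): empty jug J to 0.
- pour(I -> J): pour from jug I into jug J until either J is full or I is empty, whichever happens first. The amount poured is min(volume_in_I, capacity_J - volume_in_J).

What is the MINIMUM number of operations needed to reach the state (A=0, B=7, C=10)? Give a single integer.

Answer: 7

Derivation:
BFS from (A=9, B=10, C=1). One shortest path:
  1. empty(C) -> (A=9 B=10 C=0)
  2. pour(A -> C) -> (A=0 B=10 C=9)
  3. fill(A) -> (A=9 B=10 C=9)
  4. pour(A -> C) -> (A=7 B=10 C=11)
  5. empty(C) -> (A=7 B=10 C=0)
  6. pour(B -> C) -> (A=7 B=0 C=10)
  7. pour(A -> B) -> (A=0 B=7 C=10)
Reached target in 7 moves.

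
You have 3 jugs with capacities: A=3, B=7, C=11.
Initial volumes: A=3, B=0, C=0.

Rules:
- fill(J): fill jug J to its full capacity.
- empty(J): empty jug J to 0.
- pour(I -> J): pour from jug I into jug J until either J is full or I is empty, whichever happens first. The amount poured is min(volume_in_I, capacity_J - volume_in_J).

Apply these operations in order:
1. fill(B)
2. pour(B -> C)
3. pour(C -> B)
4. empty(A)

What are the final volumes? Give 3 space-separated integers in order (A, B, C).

Step 1: fill(B) -> (A=3 B=7 C=0)
Step 2: pour(B -> C) -> (A=3 B=0 C=7)
Step 3: pour(C -> B) -> (A=3 B=7 C=0)
Step 4: empty(A) -> (A=0 B=7 C=0)

Answer: 0 7 0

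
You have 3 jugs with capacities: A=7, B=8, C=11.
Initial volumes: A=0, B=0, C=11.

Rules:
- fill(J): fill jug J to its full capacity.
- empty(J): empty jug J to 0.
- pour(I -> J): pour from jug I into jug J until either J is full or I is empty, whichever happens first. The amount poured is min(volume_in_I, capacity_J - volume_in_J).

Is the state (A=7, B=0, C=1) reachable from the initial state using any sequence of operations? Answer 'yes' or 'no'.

BFS from (A=0, B=0, C=11):
  1. fill(B) -> (A=0 B=8 C=11)
  2. empty(C) -> (A=0 B=8 C=0)
  3. pour(B -> A) -> (A=7 B=1 C=0)
  4. pour(B -> C) -> (A=7 B=0 C=1)
Target reached → yes.

Answer: yes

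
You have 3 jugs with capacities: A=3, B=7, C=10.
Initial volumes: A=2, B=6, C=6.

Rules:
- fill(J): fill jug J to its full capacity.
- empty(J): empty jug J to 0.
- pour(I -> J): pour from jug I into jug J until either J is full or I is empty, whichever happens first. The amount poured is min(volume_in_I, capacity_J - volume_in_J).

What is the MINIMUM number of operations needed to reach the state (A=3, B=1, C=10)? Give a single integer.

BFS from (A=2, B=6, C=6). One shortest path:
  1. pour(B -> A) -> (A=3 B=5 C=6)
  2. pour(B -> C) -> (A=3 B=1 C=10)
Reached target in 2 moves.

Answer: 2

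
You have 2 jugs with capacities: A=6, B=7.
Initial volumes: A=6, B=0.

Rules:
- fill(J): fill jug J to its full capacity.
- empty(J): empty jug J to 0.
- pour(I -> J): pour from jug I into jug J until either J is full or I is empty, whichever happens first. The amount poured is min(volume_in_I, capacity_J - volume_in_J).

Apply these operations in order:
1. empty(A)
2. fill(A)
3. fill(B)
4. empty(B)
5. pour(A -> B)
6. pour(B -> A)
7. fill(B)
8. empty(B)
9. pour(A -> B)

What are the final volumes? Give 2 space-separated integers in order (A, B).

Step 1: empty(A) -> (A=0 B=0)
Step 2: fill(A) -> (A=6 B=0)
Step 3: fill(B) -> (A=6 B=7)
Step 4: empty(B) -> (A=6 B=0)
Step 5: pour(A -> B) -> (A=0 B=6)
Step 6: pour(B -> A) -> (A=6 B=0)
Step 7: fill(B) -> (A=6 B=7)
Step 8: empty(B) -> (A=6 B=0)
Step 9: pour(A -> B) -> (A=0 B=6)

Answer: 0 6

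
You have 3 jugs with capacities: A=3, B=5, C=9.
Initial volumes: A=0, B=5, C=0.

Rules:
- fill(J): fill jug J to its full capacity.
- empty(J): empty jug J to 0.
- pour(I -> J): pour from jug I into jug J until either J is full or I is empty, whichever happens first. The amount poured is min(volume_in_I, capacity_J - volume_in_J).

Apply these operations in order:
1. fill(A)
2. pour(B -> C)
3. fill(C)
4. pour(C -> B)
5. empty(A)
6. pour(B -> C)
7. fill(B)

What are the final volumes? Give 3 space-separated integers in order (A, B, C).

Answer: 0 5 9

Derivation:
Step 1: fill(A) -> (A=3 B=5 C=0)
Step 2: pour(B -> C) -> (A=3 B=0 C=5)
Step 3: fill(C) -> (A=3 B=0 C=9)
Step 4: pour(C -> B) -> (A=3 B=5 C=4)
Step 5: empty(A) -> (A=0 B=5 C=4)
Step 6: pour(B -> C) -> (A=0 B=0 C=9)
Step 7: fill(B) -> (A=0 B=5 C=9)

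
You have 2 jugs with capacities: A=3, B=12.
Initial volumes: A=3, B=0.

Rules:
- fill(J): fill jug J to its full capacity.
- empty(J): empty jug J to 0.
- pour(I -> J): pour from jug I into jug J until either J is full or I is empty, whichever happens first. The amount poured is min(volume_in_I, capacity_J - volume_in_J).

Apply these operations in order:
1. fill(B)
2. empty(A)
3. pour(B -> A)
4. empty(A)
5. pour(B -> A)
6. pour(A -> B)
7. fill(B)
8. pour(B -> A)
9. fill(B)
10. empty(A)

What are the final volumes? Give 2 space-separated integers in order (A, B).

Step 1: fill(B) -> (A=3 B=12)
Step 2: empty(A) -> (A=0 B=12)
Step 3: pour(B -> A) -> (A=3 B=9)
Step 4: empty(A) -> (A=0 B=9)
Step 5: pour(B -> A) -> (A=3 B=6)
Step 6: pour(A -> B) -> (A=0 B=9)
Step 7: fill(B) -> (A=0 B=12)
Step 8: pour(B -> A) -> (A=3 B=9)
Step 9: fill(B) -> (A=3 B=12)
Step 10: empty(A) -> (A=0 B=12)

Answer: 0 12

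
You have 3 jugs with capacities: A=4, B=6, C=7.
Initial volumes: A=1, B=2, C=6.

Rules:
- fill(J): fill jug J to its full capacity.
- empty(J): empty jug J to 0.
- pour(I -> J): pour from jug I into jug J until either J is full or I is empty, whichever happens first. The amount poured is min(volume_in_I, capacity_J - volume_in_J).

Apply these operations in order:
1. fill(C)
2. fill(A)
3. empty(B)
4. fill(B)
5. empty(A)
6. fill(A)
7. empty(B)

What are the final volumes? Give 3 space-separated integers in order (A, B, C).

Step 1: fill(C) -> (A=1 B=2 C=7)
Step 2: fill(A) -> (A=4 B=2 C=7)
Step 3: empty(B) -> (A=4 B=0 C=7)
Step 4: fill(B) -> (A=4 B=6 C=7)
Step 5: empty(A) -> (A=0 B=6 C=7)
Step 6: fill(A) -> (A=4 B=6 C=7)
Step 7: empty(B) -> (A=4 B=0 C=7)

Answer: 4 0 7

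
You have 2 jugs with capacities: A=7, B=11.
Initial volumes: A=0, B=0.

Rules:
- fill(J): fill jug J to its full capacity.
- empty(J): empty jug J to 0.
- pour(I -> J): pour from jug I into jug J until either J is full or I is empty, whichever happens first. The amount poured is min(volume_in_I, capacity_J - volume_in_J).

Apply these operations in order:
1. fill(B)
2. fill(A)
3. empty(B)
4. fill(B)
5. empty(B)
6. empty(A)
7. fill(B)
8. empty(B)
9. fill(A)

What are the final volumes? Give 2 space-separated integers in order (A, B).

Answer: 7 0

Derivation:
Step 1: fill(B) -> (A=0 B=11)
Step 2: fill(A) -> (A=7 B=11)
Step 3: empty(B) -> (A=7 B=0)
Step 4: fill(B) -> (A=7 B=11)
Step 5: empty(B) -> (A=7 B=0)
Step 6: empty(A) -> (A=0 B=0)
Step 7: fill(B) -> (A=0 B=11)
Step 8: empty(B) -> (A=0 B=0)
Step 9: fill(A) -> (A=7 B=0)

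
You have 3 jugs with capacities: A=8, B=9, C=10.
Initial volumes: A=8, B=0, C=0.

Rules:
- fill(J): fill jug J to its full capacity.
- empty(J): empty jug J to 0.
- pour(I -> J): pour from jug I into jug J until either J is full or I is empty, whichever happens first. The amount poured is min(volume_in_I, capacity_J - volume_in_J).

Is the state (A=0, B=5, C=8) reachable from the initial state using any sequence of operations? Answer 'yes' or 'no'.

Answer: yes

Derivation:
BFS from (A=8, B=0, C=0):
  1. fill(B) -> (A=8 B=9 C=0)
  2. pour(A -> C) -> (A=0 B=9 C=8)
  3. fill(A) -> (A=8 B=9 C=8)
  4. pour(A -> C) -> (A=6 B=9 C=10)
  5. empty(C) -> (A=6 B=9 C=0)
  6. pour(A -> C) -> (A=0 B=9 C=6)
  7. fill(A) -> (A=8 B=9 C=6)
  8. pour(B -> C) -> (A=8 B=5 C=10)
  9. empty(C) -> (A=8 B=5 C=0)
  10. pour(A -> C) -> (A=0 B=5 C=8)
Target reached → yes.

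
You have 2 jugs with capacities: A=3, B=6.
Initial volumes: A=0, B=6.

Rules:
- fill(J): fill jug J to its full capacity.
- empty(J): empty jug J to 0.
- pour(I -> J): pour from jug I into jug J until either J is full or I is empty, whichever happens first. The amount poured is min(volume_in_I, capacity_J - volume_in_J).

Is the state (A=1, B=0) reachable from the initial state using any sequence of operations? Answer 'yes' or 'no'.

Answer: no

Derivation:
BFS explored all 6 reachable states.
Reachable set includes: (0,0), (0,3), (0,6), (3,0), (3,3), (3,6)
Target (A=1, B=0) not in reachable set → no.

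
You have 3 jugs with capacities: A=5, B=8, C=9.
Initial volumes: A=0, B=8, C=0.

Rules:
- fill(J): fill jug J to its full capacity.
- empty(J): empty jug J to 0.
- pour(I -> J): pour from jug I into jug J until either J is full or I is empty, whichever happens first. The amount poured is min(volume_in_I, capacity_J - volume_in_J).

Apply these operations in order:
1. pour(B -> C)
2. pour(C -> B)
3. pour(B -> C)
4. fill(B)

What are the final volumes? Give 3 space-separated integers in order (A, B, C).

Answer: 0 8 8

Derivation:
Step 1: pour(B -> C) -> (A=0 B=0 C=8)
Step 2: pour(C -> B) -> (A=0 B=8 C=0)
Step 3: pour(B -> C) -> (A=0 B=0 C=8)
Step 4: fill(B) -> (A=0 B=8 C=8)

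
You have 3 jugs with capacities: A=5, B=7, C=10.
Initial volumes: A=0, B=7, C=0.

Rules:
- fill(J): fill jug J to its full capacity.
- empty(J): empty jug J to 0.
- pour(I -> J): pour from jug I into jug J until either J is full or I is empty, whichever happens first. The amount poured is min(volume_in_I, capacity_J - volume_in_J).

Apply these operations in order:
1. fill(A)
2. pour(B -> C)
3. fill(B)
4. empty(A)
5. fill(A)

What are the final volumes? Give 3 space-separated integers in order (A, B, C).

Step 1: fill(A) -> (A=5 B=7 C=0)
Step 2: pour(B -> C) -> (A=5 B=0 C=7)
Step 3: fill(B) -> (A=5 B=7 C=7)
Step 4: empty(A) -> (A=0 B=7 C=7)
Step 5: fill(A) -> (A=5 B=7 C=7)

Answer: 5 7 7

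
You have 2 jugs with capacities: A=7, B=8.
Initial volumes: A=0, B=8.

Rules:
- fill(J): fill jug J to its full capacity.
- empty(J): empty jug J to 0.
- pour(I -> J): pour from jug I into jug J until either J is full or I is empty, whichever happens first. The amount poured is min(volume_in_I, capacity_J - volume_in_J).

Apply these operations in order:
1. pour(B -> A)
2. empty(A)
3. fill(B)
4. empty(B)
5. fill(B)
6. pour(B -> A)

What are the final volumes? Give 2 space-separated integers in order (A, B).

Answer: 7 1

Derivation:
Step 1: pour(B -> A) -> (A=7 B=1)
Step 2: empty(A) -> (A=0 B=1)
Step 3: fill(B) -> (A=0 B=8)
Step 4: empty(B) -> (A=0 B=0)
Step 5: fill(B) -> (A=0 B=8)
Step 6: pour(B -> A) -> (A=7 B=1)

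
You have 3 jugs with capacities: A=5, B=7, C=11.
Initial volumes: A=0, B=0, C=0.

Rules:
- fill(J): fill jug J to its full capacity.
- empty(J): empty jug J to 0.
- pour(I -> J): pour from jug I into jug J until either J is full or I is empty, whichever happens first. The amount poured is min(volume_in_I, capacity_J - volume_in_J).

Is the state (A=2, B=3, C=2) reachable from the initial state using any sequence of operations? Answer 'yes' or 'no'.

BFS explored all 336 reachable states.
Reachable set includes: (0,0,0), (0,0,1), (0,0,2), (0,0,3), (0,0,4), (0,0,5), (0,0,6), (0,0,7), (0,0,8), (0,0,9), (0,0,10), (0,0,11) ...
Target (A=2, B=3, C=2) not in reachable set → no.

Answer: no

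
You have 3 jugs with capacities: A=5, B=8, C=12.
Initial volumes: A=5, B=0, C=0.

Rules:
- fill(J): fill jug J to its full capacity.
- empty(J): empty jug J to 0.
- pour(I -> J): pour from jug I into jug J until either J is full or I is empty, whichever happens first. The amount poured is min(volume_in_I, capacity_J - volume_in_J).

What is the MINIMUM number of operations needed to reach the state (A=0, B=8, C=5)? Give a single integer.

Answer: 2

Derivation:
BFS from (A=5, B=0, C=0). One shortest path:
  1. fill(B) -> (A=5 B=8 C=0)
  2. pour(A -> C) -> (A=0 B=8 C=5)
Reached target in 2 moves.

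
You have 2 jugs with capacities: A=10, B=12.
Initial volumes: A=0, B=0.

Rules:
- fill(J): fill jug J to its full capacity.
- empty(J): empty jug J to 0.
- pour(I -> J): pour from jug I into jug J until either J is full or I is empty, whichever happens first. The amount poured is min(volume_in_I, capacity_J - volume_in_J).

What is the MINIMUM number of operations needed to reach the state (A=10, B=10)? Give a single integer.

BFS from (A=0, B=0). One shortest path:
  1. fill(A) -> (A=10 B=0)
  2. pour(A -> B) -> (A=0 B=10)
  3. fill(A) -> (A=10 B=10)
Reached target in 3 moves.

Answer: 3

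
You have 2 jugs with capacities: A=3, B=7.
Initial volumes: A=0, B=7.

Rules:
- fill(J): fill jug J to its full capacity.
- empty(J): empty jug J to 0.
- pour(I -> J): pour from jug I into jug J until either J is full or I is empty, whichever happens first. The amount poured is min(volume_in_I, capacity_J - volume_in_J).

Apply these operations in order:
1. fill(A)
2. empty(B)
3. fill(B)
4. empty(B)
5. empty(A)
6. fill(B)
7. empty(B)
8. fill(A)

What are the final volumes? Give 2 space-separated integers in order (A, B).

Answer: 3 0

Derivation:
Step 1: fill(A) -> (A=3 B=7)
Step 2: empty(B) -> (A=3 B=0)
Step 3: fill(B) -> (A=3 B=7)
Step 4: empty(B) -> (A=3 B=0)
Step 5: empty(A) -> (A=0 B=0)
Step 6: fill(B) -> (A=0 B=7)
Step 7: empty(B) -> (A=0 B=0)
Step 8: fill(A) -> (A=3 B=0)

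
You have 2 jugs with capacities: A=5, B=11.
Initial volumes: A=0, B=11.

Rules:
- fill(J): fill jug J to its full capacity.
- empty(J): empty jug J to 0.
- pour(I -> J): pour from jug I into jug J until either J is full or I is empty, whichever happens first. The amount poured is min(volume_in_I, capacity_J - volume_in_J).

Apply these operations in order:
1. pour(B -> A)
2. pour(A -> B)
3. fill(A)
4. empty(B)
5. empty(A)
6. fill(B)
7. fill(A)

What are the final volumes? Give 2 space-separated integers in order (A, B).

Step 1: pour(B -> A) -> (A=5 B=6)
Step 2: pour(A -> B) -> (A=0 B=11)
Step 3: fill(A) -> (A=5 B=11)
Step 4: empty(B) -> (A=5 B=0)
Step 5: empty(A) -> (A=0 B=0)
Step 6: fill(B) -> (A=0 B=11)
Step 7: fill(A) -> (A=5 B=11)

Answer: 5 11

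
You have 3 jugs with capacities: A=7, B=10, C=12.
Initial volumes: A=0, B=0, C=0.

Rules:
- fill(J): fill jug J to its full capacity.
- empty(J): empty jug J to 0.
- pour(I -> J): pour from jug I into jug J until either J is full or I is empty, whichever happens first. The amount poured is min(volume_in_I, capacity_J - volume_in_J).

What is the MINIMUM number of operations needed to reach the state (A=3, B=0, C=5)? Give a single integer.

BFS from (A=0, B=0, C=0). One shortest path:
  1. fill(B) -> (A=0 B=10 C=0)
  2. fill(C) -> (A=0 B=10 C=12)
  3. pour(B -> A) -> (A=7 B=3 C=12)
  4. empty(A) -> (A=0 B=3 C=12)
  5. pour(C -> A) -> (A=7 B=3 C=5)
  6. empty(A) -> (A=0 B=3 C=5)
  7. pour(B -> A) -> (A=3 B=0 C=5)
Reached target in 7 moves.

Answer: 7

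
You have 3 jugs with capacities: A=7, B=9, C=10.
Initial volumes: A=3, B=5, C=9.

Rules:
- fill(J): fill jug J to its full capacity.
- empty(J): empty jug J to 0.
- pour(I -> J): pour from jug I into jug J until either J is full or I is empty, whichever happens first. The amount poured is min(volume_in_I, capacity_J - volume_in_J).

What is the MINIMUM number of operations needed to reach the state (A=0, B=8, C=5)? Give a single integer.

BFS from (A=3, B=5, C=9). One shortest path:
  1. empty(A) -> (A=0 B=5 C=9)
  2. pour(B -> A) -> (A=5 B=0 C=9)
  3. fill(B) -> (A=5 B=9 C=9)
  4. pour(B -> C) -> (A=5 B=8 C=10)
  5. empty(C) -> (A=5 B=8 C=0)
  6. pour(A -> C) -> (A=0 B=8 C=5)
Reached target in 6 moves.

Answer: 6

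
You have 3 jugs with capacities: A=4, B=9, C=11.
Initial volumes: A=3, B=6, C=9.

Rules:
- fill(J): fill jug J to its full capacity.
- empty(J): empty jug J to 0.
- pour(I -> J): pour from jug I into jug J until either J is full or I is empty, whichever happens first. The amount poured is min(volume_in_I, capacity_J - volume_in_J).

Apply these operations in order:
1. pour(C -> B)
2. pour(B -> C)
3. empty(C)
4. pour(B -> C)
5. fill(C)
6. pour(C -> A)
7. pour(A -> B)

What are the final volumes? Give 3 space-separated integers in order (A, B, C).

Step 1: pour(C -> B) -> (A=3 B=9 C=6)
Step 2: pour(B -> C) -> (A=3 B=4 C=11)
Step 3: empty(C) -> (A=3 B=4 C=0)
Step 4: pour(B -> C) -> (A=3 B=0 C=4)
Step 5: fill(C) -> (A=3 B=0 C=11)
Step 6: pour(C -> A) -> (A=4 B=0 C=10)
Step 7: pour(A -> B) -> (A=0 B=4 C=10)

Answer: 0 4 10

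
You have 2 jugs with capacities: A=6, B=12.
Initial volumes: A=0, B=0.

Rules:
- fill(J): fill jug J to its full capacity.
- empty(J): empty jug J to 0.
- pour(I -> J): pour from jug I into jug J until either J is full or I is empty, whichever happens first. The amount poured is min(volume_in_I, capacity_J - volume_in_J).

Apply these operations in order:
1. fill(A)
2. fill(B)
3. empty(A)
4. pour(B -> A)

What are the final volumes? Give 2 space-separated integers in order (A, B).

Step 1: fill(A) -> (A=6 B=0)
Step 2: fill(B) -> (A=6 B=12)
Step 3: empty(A) -> (A=0 B=12)
Step 4: pour(B -> A) -> (A=6 B=6)

Answer: 6 6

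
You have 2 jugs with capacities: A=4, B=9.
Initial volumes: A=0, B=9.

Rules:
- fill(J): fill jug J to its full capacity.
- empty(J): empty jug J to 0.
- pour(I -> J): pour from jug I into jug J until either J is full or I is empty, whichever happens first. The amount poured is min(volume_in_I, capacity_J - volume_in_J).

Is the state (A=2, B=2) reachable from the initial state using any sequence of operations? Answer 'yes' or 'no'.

BFS explored all 26 reachable states.
Reachable set includes: (0,0), (0,1), (0,2), (0,3), (0,4), (0,5), (0,6), (0,7), (0,8), (0,9), (1,0), (1,9) ...
Target (A=2, B=2) not in reachable set → no.

Answer: no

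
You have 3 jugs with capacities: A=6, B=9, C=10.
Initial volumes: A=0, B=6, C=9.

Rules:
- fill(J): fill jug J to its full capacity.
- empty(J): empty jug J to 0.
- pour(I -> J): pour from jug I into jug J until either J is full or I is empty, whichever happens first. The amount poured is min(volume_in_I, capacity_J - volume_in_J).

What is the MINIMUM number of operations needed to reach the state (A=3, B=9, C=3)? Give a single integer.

BFS from (A=0, B=6, C=9). One shortest path:
  1. pour(C -> A) -> (A=6 B=6 C=3)
  2. pour(A -> B) -> (A=3 B=9 C=3)
Reached target in 2 moves.

Answer: 2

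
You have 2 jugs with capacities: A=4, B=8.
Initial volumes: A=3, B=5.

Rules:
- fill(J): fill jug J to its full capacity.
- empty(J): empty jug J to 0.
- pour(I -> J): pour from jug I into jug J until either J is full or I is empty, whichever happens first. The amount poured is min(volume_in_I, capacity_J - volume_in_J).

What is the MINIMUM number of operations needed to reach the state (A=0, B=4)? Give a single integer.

BFS from (A=3, B=5). One shortest path:
  1. pour(B -> A) -> (A=4 B=4)
  2. empty(A) -> (A=0 B=4)
Reached target in 2 moves.

Answer: 2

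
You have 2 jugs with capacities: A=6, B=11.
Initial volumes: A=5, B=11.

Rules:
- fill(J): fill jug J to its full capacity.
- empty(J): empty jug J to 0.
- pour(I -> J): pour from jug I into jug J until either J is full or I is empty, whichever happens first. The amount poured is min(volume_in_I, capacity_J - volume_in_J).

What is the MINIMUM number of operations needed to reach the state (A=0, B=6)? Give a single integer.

BFS from (A=5, B=11). One shortest path:
  1. fill(A) -> (A=6 B=11)
  2. empty(B) -> (A=6 B=0)
  3. pour(A -> B) -> (A=0 B=6)
Reached target in 3 moves.

Answer: 3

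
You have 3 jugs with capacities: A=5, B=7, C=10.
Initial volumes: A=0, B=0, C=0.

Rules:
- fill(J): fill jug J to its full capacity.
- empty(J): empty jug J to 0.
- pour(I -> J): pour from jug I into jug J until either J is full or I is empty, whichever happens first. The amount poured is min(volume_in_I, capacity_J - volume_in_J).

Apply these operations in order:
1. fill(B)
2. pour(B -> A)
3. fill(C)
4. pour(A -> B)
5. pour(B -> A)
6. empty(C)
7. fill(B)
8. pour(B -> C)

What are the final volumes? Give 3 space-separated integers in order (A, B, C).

Answer: 5 0 7

Derivation:
Step 1: fill(B) -> (A=0 B=7 C=0)
Step 2: pour(B -> A) -> (A=5 B=2 C=0)
Step 3: fill(C) -> (A=5 B=2 C=10)
Step 4: pour(A -> B) -> (A=0 B=7 C=10)
Step 5: pour(B -> A) -> (A=5 B=2 C=10)
Step 6: empty(C) -> (A=5 B=2 C=0)
Step 7: fill(B) -> (A=5 B=7 C=0)
Step 8: pour(B -> C) -> (A=5 B=0 C=7)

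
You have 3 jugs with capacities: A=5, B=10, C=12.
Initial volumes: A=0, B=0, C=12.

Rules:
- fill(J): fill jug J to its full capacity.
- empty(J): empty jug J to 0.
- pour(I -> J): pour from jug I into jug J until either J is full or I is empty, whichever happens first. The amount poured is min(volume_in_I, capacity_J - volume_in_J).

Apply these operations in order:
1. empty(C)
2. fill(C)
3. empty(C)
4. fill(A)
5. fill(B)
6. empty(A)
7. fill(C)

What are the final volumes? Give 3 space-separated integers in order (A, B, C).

Step 1: empty(C) -> (A=0 B=0 C=0)
Step 2: fill(C) -> (A=0 B=0 C=12)
Step 3: empty(C) -> (A=0 B=0 C=0)
Step 4: fill(A) -> (A=5 B=0 C=0)
Step 5: fill(B) -> (A=5 B=10 C=0)
Step 6: empty(A) -> (A=0 B=10 C=0)
Step 7: fill(C) -> (A=0 B=10 C=12)

Answer: 0 10 12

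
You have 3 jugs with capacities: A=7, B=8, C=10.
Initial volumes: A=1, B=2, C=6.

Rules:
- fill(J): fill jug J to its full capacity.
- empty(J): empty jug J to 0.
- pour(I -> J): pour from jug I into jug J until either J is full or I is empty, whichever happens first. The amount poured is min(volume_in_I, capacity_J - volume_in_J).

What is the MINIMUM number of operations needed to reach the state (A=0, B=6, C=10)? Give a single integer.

Answer: 4

Derivation:
BFS from (A=1, B=2, C=6). One shortest path:
  1. empty(A) -> (A=0 B=2 C=6)
  2. empty(B) -> (A=0 B=0 C=6)
  3. pour(C -> B) -> (A=0 B=6 C=0)
  4. fill(C) -> (A=0 B=6 C=10)
Reached target in 4 moves.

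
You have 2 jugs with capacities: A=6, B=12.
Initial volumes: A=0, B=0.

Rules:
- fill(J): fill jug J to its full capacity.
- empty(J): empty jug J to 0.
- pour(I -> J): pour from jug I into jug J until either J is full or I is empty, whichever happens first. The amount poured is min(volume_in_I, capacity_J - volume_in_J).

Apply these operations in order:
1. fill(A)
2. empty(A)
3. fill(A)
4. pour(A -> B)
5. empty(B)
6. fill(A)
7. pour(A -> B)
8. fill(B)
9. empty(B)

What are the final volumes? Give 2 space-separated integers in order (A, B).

Answer: 0 0

Derivation:
Step 1: fill(A) -> (A=6 B=0)
Step 2: empty(A) -> (A=0 B=0)
Step 3: fill(A) -> (A=6 B=0)
Step 4: pour(A -> B) -> (A=0 B=6)
Step 5: empty(B) -> (A=0 B=0)
Step 6: fill(A) -> (A=6 B=0)
Step 7: pour(A -> B) -> (A=0 B=6)
Step 8: fill(B) -> (A=0 B=12)
Step 9: empty(B) -> (A=0 B=0)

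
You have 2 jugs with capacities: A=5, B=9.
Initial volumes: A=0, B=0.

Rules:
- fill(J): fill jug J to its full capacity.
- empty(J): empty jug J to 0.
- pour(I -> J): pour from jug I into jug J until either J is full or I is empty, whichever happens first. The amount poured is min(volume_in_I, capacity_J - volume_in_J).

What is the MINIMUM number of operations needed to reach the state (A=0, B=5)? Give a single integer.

BFS from (A=0, B=0). One shortest path:
  1. fill(A) -> (A=5 B=0)
  2. pour(A -> B) -> (A=0 B=5)
Reached target in 2 moves.

Answer: 2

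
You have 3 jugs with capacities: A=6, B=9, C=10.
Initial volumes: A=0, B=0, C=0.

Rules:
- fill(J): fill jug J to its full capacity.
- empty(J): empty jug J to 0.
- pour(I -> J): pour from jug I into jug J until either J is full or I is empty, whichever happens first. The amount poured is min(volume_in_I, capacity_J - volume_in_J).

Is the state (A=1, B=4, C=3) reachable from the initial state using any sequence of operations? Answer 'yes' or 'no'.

BFS explored all 410 reachable states.
Reachable set includes: (0,0,0), (0,0,1), (0,0,2), (0,0,3), (0,0,4), (0,0,5), (0,0,6), (0,0,7), (0,0,8), (0,0,9), (0,0,10), (0,1,0) ...
Target (A=1, B=4, C=3) not in reachable set → no.

Answer: no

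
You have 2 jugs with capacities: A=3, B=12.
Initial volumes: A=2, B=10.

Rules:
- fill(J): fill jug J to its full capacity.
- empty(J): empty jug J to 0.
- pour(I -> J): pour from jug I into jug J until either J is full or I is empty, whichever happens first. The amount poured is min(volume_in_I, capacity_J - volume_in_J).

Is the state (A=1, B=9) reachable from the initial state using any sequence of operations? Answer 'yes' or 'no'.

BFS explored all 31 reachable states.
Reachable set includes: (0,0), (0,1), (0,2), (0,3), (0,4), (0,5), (0,6), (0,7), (0,8), (0,9), (0,10), (0,11) ...
Target (A=1, B=9) not in reachable set → no.

Answer: no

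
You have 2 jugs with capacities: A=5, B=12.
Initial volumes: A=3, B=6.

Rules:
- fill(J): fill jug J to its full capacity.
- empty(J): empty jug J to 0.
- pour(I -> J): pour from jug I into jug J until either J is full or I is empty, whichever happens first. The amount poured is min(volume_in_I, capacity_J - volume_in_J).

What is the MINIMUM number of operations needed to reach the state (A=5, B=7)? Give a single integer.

Answer: 3

Derivation:
BFS from (A=3, B=6). One shortest path:
  1. empty(A) -> (A=0 B=6)
  2. fill(B) -> (A=0 B=12)
  3. pour(B -> A) -> (A=5 B=7)
Reached target in 3 moves.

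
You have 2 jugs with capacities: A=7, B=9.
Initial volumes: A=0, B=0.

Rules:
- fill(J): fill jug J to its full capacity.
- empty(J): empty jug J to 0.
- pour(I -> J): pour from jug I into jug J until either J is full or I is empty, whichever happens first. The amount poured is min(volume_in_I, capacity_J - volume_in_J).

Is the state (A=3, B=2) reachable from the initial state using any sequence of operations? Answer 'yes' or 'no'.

BFS explored all 32 reachable states.
Reachable set includes: (0,0), (0,1), (0,2), (0,3), (0,4), (0,5), (0,6), (0,7), (0,8), (0,9), (1,0), (1,9) ...
Target (A=3, B=2) not in reachable set → no.

Answer: no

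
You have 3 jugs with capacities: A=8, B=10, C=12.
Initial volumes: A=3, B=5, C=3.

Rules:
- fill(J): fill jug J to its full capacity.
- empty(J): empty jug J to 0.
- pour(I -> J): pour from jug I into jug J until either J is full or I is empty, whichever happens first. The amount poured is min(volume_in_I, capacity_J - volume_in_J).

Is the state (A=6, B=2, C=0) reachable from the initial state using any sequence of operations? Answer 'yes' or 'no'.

BFS from (A=3, B=5, C=3):
  1. fill(B) -> (A=3 B=10 C=3)
  2. pour(A -> C) -> (A=0 B=10 C=6)
  3. pour(B -> A) -> (A=8 B=2 C=6)
  4. empty(A) -> (A=0 B=2 C=6)
  5. pour(C -> A) -> (A=6 B=2 C=0)
Target reached → yes.

Answer: yes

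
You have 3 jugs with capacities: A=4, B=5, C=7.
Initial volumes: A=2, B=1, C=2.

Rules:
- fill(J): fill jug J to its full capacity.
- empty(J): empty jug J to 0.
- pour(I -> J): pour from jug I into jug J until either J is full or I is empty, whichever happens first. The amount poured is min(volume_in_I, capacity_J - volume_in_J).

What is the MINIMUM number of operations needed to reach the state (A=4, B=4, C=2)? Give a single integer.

BFS from (A=2, B=1, C=2). One shortest path:
  1. pour(B -> A) -> (A=3 B=0 C=2)
  2. fill(B) -> (A=3 B=5 C=2)
  3. pour(B -> A) -> (A=4 B=4 C=2)
Reached target in 3 moves.

Answer: 3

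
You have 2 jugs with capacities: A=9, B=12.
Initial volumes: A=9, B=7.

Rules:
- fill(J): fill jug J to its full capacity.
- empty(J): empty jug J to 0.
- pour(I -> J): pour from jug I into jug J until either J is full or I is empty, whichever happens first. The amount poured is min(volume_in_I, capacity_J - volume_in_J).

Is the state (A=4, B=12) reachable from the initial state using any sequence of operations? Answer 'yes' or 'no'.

Answer: yes

Derivation:
BFS from (A=9, B=7):
  1. pour(A -> B) -> (A=4 B=12)
Target reached → yes.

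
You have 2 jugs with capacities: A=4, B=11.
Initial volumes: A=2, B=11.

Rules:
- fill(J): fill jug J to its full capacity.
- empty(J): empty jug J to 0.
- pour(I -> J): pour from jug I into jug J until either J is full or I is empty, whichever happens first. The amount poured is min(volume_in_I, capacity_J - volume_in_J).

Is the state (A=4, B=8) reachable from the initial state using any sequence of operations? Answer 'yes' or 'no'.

BFS from (A=2, B=11):
  1. fill(A) -> (A=4 B=11)
  2. empty(B) -> (A=4 B=0)
  3. pour(A -> B) -> (A=0 B=4)
  4. fill(A) -> (A=4 B=4)
  5. pour(A -> B) -> (A=0 B=8)
  6. fill(A) -> (A=4 B=8)
Target reached → yes.

Answer: yes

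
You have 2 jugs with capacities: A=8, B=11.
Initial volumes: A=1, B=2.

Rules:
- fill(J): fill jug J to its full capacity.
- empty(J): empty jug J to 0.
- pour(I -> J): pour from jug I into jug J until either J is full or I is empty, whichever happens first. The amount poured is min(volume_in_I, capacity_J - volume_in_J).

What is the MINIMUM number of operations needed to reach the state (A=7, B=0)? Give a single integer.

BFS from (A=1, B=2). One shortest path:
  1. fill(A) -> (A=8 B=2)
  2. pour(A -> B) -> (A=0 B=10)
  3. fill(A) -> (A=8 B=10)
  4. pour(A -> B) -> (A=7 B=11)
  5. empty(B) -> (A=7 B=0)
Reached target in 5 moves.

Answer: 5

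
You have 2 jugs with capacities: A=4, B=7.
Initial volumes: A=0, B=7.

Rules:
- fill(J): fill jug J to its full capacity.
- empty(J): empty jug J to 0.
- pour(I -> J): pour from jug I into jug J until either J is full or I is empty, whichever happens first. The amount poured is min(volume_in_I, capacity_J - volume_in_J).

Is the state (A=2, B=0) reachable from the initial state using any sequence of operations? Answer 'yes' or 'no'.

BFS from (A=0, B=7):
  1. pour(B -> A) -> (A=4 B=3)
  2. empty(A) -> (A=0 B=3)
  3. pour(B -> A) -> (A=3 B=0)
  4. fill(B) -> (A=3 B=7)
  5. pour(B -> A) -> (A=4 B=6)
  6. empty(A) -> (A=0 B=6)
  7. pour(B -> A) -> (A=4 B=2)
  8. empty(A) -> (A=0 B=2)
  9. pour(B -> A) -> (A=2 B=0)
Target reached → yes.

Answer: yes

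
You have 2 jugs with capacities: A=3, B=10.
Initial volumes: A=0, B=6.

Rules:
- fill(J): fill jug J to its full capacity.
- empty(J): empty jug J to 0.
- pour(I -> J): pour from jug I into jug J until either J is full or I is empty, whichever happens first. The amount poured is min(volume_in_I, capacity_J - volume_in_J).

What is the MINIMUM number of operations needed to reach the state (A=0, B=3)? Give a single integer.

BFS from (A=0, B=6). One shortest path:
  1. pour(B -> A) -> (A=3 B=3)
  2. empty(A) -> (A=0 B=3)
Reached target in 2 moves.

Answer: 2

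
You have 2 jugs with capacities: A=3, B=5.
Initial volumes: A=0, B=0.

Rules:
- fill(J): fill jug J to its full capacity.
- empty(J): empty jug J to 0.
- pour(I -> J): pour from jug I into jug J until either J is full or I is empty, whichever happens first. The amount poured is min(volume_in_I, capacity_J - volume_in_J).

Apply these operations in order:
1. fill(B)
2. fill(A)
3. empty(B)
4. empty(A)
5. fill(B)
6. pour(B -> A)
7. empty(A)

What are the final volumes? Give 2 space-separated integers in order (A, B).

Step 1: fill(B) -> (A=0 B=5)
Step 2: fill(A) -> (A=3 B=5)
Step 3: empty(B) -> (A=3 B=0)
Step 4: empty(A) -> (A=0 B=0)
Step 5: fill(B) -> (A=0 B=5)
Step 6: pour(B -> A) -> (A=3 B=2)
Step 7: empty(A) -> (A=0 B=2)

Answer: 0 2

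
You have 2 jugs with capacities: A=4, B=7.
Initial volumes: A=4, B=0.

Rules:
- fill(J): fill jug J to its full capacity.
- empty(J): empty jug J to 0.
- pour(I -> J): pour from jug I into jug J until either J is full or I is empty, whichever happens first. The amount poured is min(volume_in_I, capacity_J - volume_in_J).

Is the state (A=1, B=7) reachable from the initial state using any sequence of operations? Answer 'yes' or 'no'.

Answer: yes

Derivation:
BFS from (A=4, B=0):
  1. pour(A -> B) -> (A=0 B=4)
  2. fill(A) -> (A=4 B=4)
  3. pour(A -> B) -> (A=1 B=7)
Target reached → yes.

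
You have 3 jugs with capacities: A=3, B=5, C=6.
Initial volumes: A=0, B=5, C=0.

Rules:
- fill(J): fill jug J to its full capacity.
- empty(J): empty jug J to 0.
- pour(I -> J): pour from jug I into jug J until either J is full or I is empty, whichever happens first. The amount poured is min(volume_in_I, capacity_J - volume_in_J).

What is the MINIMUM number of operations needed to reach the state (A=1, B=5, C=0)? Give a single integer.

Answer: 4

Derivation:
BFS from (A=0, B=5, C=0). One shortest path:
  1. empty(B) -> (A=0 B=0 C=0)
  2. fill(C) -> (A=0 B=0 C=6)
  3. pour(C -> B) -> (A=0 B=5 C=1)
  4. pour(C -> A) -> (A=1 B=5 C=0)
Reached target in 4 moves.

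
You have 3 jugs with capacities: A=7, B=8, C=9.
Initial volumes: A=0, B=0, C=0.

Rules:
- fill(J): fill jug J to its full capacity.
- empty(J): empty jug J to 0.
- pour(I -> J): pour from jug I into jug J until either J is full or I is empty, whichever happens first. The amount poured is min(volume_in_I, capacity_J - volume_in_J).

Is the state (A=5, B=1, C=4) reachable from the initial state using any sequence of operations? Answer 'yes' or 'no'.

Answer: no

Derivation:
BFS explored all 384 reachable states.
Reachable set includes: (0,0,0), (0,0,1), (0,0,2), (0,0,3), (0,0,4), (0,0,5), (0,0,6), (0,0,7), (0,0,8), (0,0,9), (0,1,0), (0,1,1) ...
Target (A=5, B=1, C=4) not in reachable set → no.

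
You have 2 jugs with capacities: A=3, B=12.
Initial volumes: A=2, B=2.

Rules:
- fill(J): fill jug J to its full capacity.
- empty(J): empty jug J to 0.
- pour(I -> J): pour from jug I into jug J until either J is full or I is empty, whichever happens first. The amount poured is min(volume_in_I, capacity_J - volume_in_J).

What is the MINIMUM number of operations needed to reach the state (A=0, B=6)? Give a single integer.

BFS from (A=2, B=2). One shortest path:
  1. fill(A) -> (A=3 B=2)
  2. empty(B) -> (A=3 B=0)
  3. pour(A -> B) -> (A=0 B=3)
  4. fill(A) -> (A=3 B=3)
  5. pour(A -> B) -> (A=0 B=6)
Reached target in 5 moves.

Answer: 5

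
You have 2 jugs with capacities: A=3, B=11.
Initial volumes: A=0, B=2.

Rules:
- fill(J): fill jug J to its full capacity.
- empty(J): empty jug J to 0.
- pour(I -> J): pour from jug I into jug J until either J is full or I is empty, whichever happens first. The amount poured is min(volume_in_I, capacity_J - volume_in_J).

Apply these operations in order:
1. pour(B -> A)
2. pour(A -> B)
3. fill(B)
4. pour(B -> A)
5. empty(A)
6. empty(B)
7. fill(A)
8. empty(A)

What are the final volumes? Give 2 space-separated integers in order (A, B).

Answer: 0 0

Derivation:
Step 1: pour(B -> A) -> (A=2 B=0)
Step 2: pour(A -> B) -> (A=0 B=2)
Step 3: fill(B) -> (A=0 B=11)
Step 4: pour(B -> A) -> (A=3 B=8)
Step 5: empty(A) -> (A=0 B=8)
Step 6: empty(B) -> (A=0 B=0)
Step 7: fill(A) -> (A=3 B=0)
Step 8: empty(A) -> (A=0 B=0)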